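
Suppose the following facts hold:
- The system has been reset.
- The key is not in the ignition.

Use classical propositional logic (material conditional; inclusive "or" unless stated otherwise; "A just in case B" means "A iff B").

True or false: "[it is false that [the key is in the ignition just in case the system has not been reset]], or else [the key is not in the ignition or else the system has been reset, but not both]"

Let L = "the key is in the ignition" (F), R = "the system has been reset" (T).
Parsed as ¬(L ↔ ¬R) ∨ (¬L ⊕ R)

¬R = ¬T = F
L ↔ ¬R = F ↔ F = T
¬(L ↔ ¬R) = ¬T = F
¬L = ¬F = T
¬L ⊕ R = T ⊕ T = F
¬(L ↔ ¬R) ∨ (¬L ⊕ R) = F ∨ F = F

False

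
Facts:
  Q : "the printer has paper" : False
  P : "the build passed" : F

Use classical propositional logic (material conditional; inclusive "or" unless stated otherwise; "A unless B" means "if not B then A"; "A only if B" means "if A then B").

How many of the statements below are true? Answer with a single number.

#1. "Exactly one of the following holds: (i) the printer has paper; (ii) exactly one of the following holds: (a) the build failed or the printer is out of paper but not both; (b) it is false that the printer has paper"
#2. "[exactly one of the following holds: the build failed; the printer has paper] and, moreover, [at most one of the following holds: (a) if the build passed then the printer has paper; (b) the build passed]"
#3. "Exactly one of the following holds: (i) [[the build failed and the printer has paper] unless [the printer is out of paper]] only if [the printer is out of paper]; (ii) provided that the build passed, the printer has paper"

#1: Parsed as Q ⊕ ((¬P ⊕ ¬Q) ⊕ ¬Q)

¬P = ¬F = T
¬Q = ¬F = T
¬P ⊕ ¬Q = T ⊕ T = F
¬Q = ¬F = T
(¬P ⊕ ¬Q) ⊕ ¬Q = F ⊕ T = T
Q ⊕ ((¬P ⊕ ¬Q) ⊕ ¬Q) = F ⊕ T = T
Hence #1 is true.

#2: In symbols: (¬P ⊕ Q) ∧ ((P → Q) ↑ P)

¬P = ¬F = T
¬P ⊕ Q = T ⊕ F = T
P → Q = F → F = T
(P → Q) ↑ P = T ↑ F = T
(¬P ⊕ Q) ∧ ((P → Q) ↑ P) = T ∧ T = T
So #2 is true.

#3: Parsed as (((¬P ∧ Q) ∨ ¬Q) → ¬Q) ⊕ (P → Q)

¬P = ¬F = T
¬P ∧ Q = T ∧ F = F
¬Q = ¬F = T
(¬P ∧ Q) ∨ ¬Q = F ∨ T = T
¬Q = ¬F = T
((¬P ∧ Q) ∨ ¬Q) → ¬Q = T → T = T
P → Q = F → F = T
(((¬P ∧ Q) ∨ ¬Q) → ¬Q) ⊕ (P → Q) = T ⊕ T = F
Hence #3 is false.

True statements: 2 (#1, #2).

2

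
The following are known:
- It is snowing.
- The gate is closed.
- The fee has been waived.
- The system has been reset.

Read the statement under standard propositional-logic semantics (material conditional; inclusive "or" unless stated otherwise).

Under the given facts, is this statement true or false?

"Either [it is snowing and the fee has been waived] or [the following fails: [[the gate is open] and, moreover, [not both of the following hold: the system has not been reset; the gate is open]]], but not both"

Let P = "it is snowing" (T), R = "the fee has been waived" (T), Q = "the gate is open" (F), S = "the system has been reset" (T).
In symbols: (P & R) xor ~(Q & (~S nand Q))

P & R = T & T = T
~S = ~T = F
~S nand Q = F nand F = T
Q & (~S nand Q) = F & T = F
~(Q & (~S nand Q)) = ~F = T
(P & R) xor ~(Q & (~S nand Q)) = T xor T = F

False.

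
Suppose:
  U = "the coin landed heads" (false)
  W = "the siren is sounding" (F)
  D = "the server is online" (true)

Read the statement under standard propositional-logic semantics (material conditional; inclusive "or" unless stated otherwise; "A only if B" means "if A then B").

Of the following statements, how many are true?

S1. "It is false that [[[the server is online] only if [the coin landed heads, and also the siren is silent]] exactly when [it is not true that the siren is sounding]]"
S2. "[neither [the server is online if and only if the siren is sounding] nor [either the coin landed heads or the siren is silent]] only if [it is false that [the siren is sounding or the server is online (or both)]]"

2

S1: Parsed as ~((D -> (U & ~W)) <-> ~W)

~W = ~F = T
U & ~W = F & T = F
D -> (U & ~W) = T -> F = F
~W = ~F = T
(D -> (U & ~W)) <-> ~W = F <-> T = F
~((D -> (U & ~W)) <-> ~W) = ~F = T
So S1 is true.

S2: Formalization: ((D <-> W) nor (U | ~W)) -> ~(W | D)

D <-> W = T <-> F = F
~W = ~F = T
U | ~W = F | T = T
(D <-> W) nor (U | ~W) = F nor T = F
W | D = F | T = T
~(W | D) = ~T = F
((D <-> W) nor (U | ~W)) -> ~(W | D) = F -> F = T
Hence S2 is true.

Count: 2.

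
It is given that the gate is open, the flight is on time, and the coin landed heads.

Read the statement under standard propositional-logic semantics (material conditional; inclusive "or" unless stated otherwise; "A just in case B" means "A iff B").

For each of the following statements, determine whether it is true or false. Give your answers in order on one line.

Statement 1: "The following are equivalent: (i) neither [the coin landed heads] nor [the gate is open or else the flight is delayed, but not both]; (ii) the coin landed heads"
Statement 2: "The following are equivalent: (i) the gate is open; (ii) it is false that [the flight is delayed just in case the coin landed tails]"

Statement 1 False / Statement 2 False

Let S = "the coin landed heads" (T), K = "the gate is open" (T), V = "the flight is delayed" (F).

Statement 1: In symbols: (S nor (K xor V)) <-> S

K xor V = T xor F = T
S nor (K xor V) = T nor T = F
(S nor (K xor V)) <-> S = F <-> T = F
So Statement 1 is false.

Statement 2: This is K <-> ~(V <-> ~S).

~S = ~T = F
V <-> ~S = F <-> F = T
~(V <-> ~S) = ~T = F
K <-> ~(V <-> ~S) = T <-> F = F
Thus Statement 2 is false.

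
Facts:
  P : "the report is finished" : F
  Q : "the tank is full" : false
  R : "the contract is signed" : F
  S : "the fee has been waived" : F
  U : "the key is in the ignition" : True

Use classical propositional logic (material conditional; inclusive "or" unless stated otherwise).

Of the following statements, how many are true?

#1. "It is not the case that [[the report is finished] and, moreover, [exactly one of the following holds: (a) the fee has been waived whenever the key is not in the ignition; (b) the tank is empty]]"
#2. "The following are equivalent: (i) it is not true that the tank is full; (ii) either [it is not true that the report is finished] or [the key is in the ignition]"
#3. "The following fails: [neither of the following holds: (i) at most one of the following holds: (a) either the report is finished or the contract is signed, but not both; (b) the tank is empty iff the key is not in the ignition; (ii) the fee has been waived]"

#1: This is not (P and ((not U -> S) xor not Q)).

not U = not True = False
not U -> S = False -> False = True
not Q = not False = True
(not U -> S) xor not Q = True xor True = False
P and ((not U -> S) xor not Q) = False and False = False
not (P and ((not U -> S) xor not Q)) = not False = True
Thus #1 is true.

#2: Formalization: not Q iff (not P or U)

not Q = not False = True
not P = not False = True
not P or U = True or True = True
not Q iff (not P or U) = True iff True = True
So #2 is true.

#3: Formalization: not (((P xor R) nand (not Q iff not U)) nor S)

P xor R = False xor False = False
not Q = not False = True
not U = not True = False
not Q iff not U = True iff False = False
(P xor R) nand (not Q iff not U) = False nand False = True
((P xor R) nand (not Q iff not U)) nor S = True nor False = False
not (((P xor R) nand (not Q iff not U)) nor S) = not False = True
Hence #3 is true.

Count: 3.

3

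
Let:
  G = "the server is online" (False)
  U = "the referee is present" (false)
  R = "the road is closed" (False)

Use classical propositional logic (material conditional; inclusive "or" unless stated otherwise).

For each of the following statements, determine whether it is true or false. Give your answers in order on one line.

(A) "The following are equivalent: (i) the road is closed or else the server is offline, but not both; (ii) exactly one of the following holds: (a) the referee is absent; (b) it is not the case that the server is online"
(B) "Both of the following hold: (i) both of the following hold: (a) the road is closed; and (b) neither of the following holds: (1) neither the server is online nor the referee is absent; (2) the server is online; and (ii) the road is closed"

(A) false / (B) false

(A): In symbols: (R ⊕ ¬G) ↔ (¬U ⊕ ¬G)

¬G = ¬F = T
R ⊕ ¬G = F ⊕ T = T
¬U = ¬F = T
¬G = ¬F = T
¬U ⊕ ¬G = T ⊕ T = F
(R ⊕ ¬G) ↔ (¬U ⊕ ¬G) = T ↔ F = F
Hence (A) is false.

(B): This is (R ∧ ((G ↓ ¬U) ↓ G)) ∧ R.

¬U = ¬F = T
G ↓ ¬U = F ↓ T = F
(G ↓ ¬U) ↓ G = F ↓ F = T
R ∧ ((G ↓ ¬U) ↓ G) = F ∧ T = F
(R ∧ ((G ↓ ¬U) ↓ G)) ∧ R = F ∧ F = F
So (B) is false.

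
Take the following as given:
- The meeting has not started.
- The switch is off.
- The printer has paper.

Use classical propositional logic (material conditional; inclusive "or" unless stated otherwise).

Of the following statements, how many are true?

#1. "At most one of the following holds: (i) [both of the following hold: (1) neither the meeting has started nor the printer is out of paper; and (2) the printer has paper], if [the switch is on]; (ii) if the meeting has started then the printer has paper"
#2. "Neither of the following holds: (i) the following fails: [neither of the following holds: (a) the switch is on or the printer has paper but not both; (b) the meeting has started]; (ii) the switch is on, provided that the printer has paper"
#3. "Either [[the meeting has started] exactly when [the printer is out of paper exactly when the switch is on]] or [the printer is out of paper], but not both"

Let R = "the switch is on" (False), K = "the meeting has started" (False), L = "the printer has paper" (True).

#1: In symbols: (R -> ((K nor not L) and L)) nand (K -> L)

not L = not True = False
K nor not L = False nor False = True
(K nor not L) and L = True and True = True
R -> ((K nor not L) and L) = False -> True = True
K -> L = False -> True = True
(R -> ((K nor not L) and L)) nand (K -> L) = True nand True = False
Thus #1 is false.

#2: Formalization: not ((R xor L) nor K) nor (L -> R)

R xor L = False xor True = True
(R xor L) nor K = True nor False = False
not ((R xor L) nor K) = not False = True
L -> R = True -> False = False
not ((R xor L) nor K) nor (L -> R) = True nor False = False
Hence #2 is false.

#3: In symbols: (K iff (not L iff R)) xor not L

not L = not True = False
not L iff R = False iff False = True
K iff (not L iff R) = False iff True = False
not L = not True = False
(K iff (not L iff R)) xor not L = False xor False = False
Hence #3 is false.

0 of the 3 statements are true (none).

0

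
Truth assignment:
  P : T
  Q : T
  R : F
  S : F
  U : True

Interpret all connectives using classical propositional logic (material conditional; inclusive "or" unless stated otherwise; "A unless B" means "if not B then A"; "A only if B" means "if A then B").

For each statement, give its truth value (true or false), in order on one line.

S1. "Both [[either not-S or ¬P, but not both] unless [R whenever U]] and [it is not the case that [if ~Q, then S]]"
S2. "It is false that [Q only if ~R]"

S1: This is ((¬S ⊕ ¬P) ∨ (U → R)) ∧ ¬(¬Q → S).

¬S = ¬F = T
¬P = ¬T = F
¬S ⊕ ¬P = T ⊕ F = T
U → R = T → F = F
(¬S ⊕ ¬P) ∨ (U → R) = T ∨ F = T
¬Q = ¬T = F
¬Q → S = F → F = T
¬(¬Q → S) = ¬T = F
((¬S ⊕ ¬P) ∨ (U → R)) ∧ ¬(¬Q → S) = T ∧ F = F
So S1 is false.

S2: In symbols: ¬(Q → ¬R)

¬R = ¬F = T
Q → ¬R = T → T = T
¬(Q → ¬R) = ¬T = F
Thus S2 is false.

S1 False; S2 False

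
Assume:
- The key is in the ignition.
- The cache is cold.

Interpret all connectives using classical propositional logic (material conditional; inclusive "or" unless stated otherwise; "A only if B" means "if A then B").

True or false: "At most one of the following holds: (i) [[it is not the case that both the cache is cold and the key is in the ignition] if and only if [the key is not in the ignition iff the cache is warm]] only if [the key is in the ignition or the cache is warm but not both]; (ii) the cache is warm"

Let Q = "the cache is warm" (False), P = "the key is in the ignition" (True).
Formalization: (((not Q nand P) iff (not P iff Q)) -> (P xor Q)) nand Q

not Q = not False = True
not Q nand P = True nand True = False
not P = not True = False
not P iff Q = False iff False = True
(not Q nand P) iff (not P iff Q) = False iff True = False
P xor Q = True xor False = True
((not Q nand P) iff (not P iff Q)) -> (P xor Q) = False -> True = True
(((not Q nand P) iff (not P iff Q)) -> (P xor Q)) nand Q = True nand False = True

True.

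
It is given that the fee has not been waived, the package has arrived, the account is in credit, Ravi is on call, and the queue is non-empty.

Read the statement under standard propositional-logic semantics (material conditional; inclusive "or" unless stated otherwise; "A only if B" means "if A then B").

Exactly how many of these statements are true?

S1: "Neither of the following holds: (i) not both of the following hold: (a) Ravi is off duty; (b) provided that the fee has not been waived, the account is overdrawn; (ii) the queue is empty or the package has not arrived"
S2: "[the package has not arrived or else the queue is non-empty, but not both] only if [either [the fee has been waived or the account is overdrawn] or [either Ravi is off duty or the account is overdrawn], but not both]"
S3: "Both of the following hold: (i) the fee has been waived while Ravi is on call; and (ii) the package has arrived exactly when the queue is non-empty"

0

Let S = "Ravi is on call" (T), P = "the fee has been waived" (F), R = "the account is overdrawn" (F), U = "the queue is empty" (F), Q = "the package has arrived" (T).

S1: Parsed as (~S nand (~P -> R)) nor (U | ~Q)

~S = ~T = F
~P = ~F = T
~P -> R = T -> F = F
~S nand (~P -> R) = F nand F = T
~Q = ~T = F
U | ~Q = F | F = F
(~S nand (~P -> R)) nor (U | ~Q) = T nor F = F
Thus S1 is false.

S2: In symbols: (~Q xor ~U) -> ((P | R) xor (~S | R))

~Q = ~T = F
~U = ~F = T
~Q xor ~U = F xor T = T
P | R = F | F = F
~S = ~T = F
~S | R = F | F = F
(P | R) xor (~S | R) = F xor F = F
(~Q xor ~U) -> ((P | R) xor (~S | R)) = T -> F = F
So S2 is false.

S3: This is (P & S) & (Q <-> ~U).

P & S = F & T = F
~U = ~F = T
Q <-> ~U = T <-> T = T
(P & S) & (Q <-> ~U) = F & T = F
Hence S3 is false.

Count: 0.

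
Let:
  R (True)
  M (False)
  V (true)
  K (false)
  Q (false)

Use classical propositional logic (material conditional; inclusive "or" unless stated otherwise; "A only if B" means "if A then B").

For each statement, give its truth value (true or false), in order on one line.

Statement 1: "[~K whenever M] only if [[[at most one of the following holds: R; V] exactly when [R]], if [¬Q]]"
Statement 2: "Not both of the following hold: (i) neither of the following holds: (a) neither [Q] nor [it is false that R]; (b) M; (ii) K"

Statement 1 false, Statement 2 true

Statement 1: Parsed as (M -> not K) -> (not Q -> ((R nand V) iff R))

not K = not False = True
M -> not K = False -> True = True
not Q = not False = True
R nand V = True nand True = False
(R nand V) iff R = False iff True = False
not Q -> ((R nand V) iff R) = True -> False = False
(M -> not K) -> (not Q -> ((R nand V) iff R)) = True -> False = False
Hence Statement 1 is false.

Statement 2: Formalization: ((Q nor not R) nor M) nand K

not R = not True = False
Q nor not R = False nor False = True
(Q nor not R) nor M = True nor False = False
((Q nor not R) nor M) nand K = False nand False = True
So Statement 2 is true.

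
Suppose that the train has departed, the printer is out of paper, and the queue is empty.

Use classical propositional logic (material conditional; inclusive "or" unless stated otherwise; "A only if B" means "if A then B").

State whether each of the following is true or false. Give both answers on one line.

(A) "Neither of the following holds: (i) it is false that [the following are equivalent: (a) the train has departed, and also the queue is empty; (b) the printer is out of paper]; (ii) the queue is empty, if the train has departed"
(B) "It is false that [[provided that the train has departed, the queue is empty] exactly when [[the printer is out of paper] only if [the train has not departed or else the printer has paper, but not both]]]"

Let P = "the train has departed" (T), R = "the queue is empty" (T), Q = "the printer has paper" (F).

(A): Formalization: ¬((P ∧ R) ↔ ¬Q) ↓ (P → R)

P ∧ R = T ∧ T = T
¬Q = ¬F = T
(P ∧ R) ↔ ¬Q = T ↔ T = T
¬((P ∧ R) ↔ ¬Q) = ¬T = F
P → R = T → T = T
¬((P ∧ R) ↔ ¬Q) ↓ (P → R) = F ↓ T = F
So (A) is false.

(B): This is ¬((P → R) ↔ (¬Q → (¬P ⊕ Q))).

P → R = T → T = T
¬Q = ¬F = T
¬P = ¬T = F
¬P ⊕ Q = F ⊕ F = F
¬Q → (¬P ⊕ Q) = T → F = F
(P → R) ↔ (¬Q → (¬P ⊕ Q)) = T ↔ F = F
¬((P → R) ↔ (¬Q → (¬P ⊕ Q))) = ¬F = T
Hence (B) is true.

(A) F; (B) T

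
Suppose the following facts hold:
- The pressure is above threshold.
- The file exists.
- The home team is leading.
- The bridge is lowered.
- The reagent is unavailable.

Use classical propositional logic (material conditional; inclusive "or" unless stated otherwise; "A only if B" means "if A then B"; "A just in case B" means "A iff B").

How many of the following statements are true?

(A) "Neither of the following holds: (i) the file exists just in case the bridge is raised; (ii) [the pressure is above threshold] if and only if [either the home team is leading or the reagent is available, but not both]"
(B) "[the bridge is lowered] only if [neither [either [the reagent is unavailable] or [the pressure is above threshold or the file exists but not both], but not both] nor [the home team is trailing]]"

0

Let R = "the file exists" (True), L = "the bridge is raised" (False), Q = "the pressure is above threshold" (True), W = "the home team is leading" (True), K = "the reagent is available" (False).

(A): This is (R iff L) nor (Q iff (W xor K)).

R iff L = True iff False = False
W xor K = True xor False = True
Q iff (W xor K) = True iff True = True
(R iff L) nor (Q iff (W xor K)) = False nor True = False
So (A) is false.

(B): This is not L -> ((not K xor (Q xor R)) nor not W).

not L = not False = True
not K = not False = True
Q xor R = True xor True = False
not K xor (Q xor R) = True xor False = True
not W = not True = False
(not K xor (Q xor R)) nor not W = True nor False = False
not L -> ((not K xor (Q xor R)) nor not W) = True -> False = False
Thus (B) is false.

0 of the 2 statements are true (none).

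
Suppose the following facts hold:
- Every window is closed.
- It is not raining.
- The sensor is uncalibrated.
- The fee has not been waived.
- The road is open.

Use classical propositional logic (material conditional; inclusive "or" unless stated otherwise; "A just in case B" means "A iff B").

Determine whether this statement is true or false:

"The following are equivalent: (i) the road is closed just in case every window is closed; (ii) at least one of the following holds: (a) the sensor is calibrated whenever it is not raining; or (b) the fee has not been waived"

Let P = "the road is closed" (F), R = "a window is open" (F), V = "it is raining" (F), Q = "the sensor is calibrated" (F), U = "the fee has been waived" (F).
Parsed as (P ↔ ¬R) ↔ ((¬V → Q) ∨ ¬U)

¬R = ¬F = T
P ↔ ¬R = F ↔ T = F
¬V = ¬F = T
¬V → Q = T → F = F
¬U = ¬F = T
(¬V → Q) ∨ ¬U = F ∨ T = T
(P ↔ ¬R) ↔ ((¬V → Q) ∨ ¬U) = F ↔ T = F

False.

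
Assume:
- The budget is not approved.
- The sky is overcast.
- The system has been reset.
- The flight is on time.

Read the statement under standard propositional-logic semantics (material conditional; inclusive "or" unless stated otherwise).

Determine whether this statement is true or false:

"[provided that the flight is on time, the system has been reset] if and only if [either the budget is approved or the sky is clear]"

Let L = "the flight is delayed" (False), V = "the system has been reset" (True), D = "the budget is approved" (False), U = "the sky is overcast" (True).
This is (not L -> V) iff (D or not U).

not L = not False = True
not L -> V = True -> True = True
not U = not True = False
D or not U = False or False = False
(not L -> V) iff (D or not U) = True iff False = False

False.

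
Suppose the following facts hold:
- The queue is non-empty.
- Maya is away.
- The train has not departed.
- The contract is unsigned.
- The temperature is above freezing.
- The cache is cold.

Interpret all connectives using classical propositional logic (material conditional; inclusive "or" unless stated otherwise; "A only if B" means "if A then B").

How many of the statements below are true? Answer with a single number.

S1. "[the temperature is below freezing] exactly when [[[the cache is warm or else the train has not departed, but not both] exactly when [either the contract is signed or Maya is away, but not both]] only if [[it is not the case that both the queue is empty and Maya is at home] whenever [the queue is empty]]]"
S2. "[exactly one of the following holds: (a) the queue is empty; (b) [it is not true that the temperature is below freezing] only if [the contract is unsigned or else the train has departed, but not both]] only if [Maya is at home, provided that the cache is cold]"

Let U = "the temperature is below freezing" (False), V = "the cache is warm" (False), R = "the train has departed" (False), S = "the contract is signed" (False), Q = "Maya is at home" (False), P = "the queue is empty" (False).

S1: Parsed as U iff (((V xor not R) iff (S xor not Q)) -> (P -> (P nand Q)))

not R = not False = True
V xor not R = False xor True = True
not Q = not False = True
S xor not Q = False xor True = True
(V xor not R) iff (S xor not Q) = True iff True = True
P nand Q = False nand False = True
P -> (P nand Q) = False -> True = True
((V xor not R) iff (S xor not Q)) -> (P -> (P nand Q)) = True -> True = True
U iff (((V xor not R) iff (S xor not Q)) -> (P -> (P nand Q))) = False iff True = False
So S1 is false.

S2: Parsed as (P xor (not U -> (not S xor R))) -> (not V -> Q)

not U = not False = True
not S = not False = True
not S xor R = True xor False = True
not U -> (not S xor R) = True -> True = True
P xor (not U -> (not S xor R)) = False xor True = True
not V = not False = True
not V -> Q = True -> False = False
(P xor (not U -> (not S xor R))) -> (not V -> Q) = True -> False = False
Thus S2 is false.

True statements: 0 (none).

0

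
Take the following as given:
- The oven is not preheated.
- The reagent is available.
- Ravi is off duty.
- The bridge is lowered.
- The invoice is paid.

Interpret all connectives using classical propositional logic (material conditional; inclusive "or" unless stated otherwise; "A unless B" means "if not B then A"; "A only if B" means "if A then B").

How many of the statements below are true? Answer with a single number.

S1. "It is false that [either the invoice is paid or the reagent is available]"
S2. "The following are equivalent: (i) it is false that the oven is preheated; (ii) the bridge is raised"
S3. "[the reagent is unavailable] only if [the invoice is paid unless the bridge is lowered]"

1

Let M = "the invoice is paid" (True), U = "the reagent is available" (True), H = "the oven is preheated" (False), R = "the bridge is raised" (False).

S1: This is not (M or U).

M or U = True or True = True
not (M or U) = not True = False
Hence S1 is false.

S2: Parsed as not H iff R

not H = not False = True
not H iff R = True iff False = False
Thus S2 is false.

S3: Parsed as not U -> (M or not R)

not U = not True = False
not R = not False = True
M or not R = True or True = True
not U -> (M or not R) = False -> True = True
So S3 is true.

1 of the 3 statements is true (S3).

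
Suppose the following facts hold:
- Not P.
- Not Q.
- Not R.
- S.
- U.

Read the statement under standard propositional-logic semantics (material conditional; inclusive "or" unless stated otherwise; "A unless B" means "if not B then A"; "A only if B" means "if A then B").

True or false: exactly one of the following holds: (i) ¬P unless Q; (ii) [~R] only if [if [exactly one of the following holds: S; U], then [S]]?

This is (¬P ∨ Q) ⊕ (¬R → ((S ⊕ U) → S)).

¬P = ¬F = T
¬P ∨ Q = T ∨ F = T
¬R = ¬F = T
S ⊕ U = T ⊕ T = F
(S ⊕ U) → S = F → T = T
¬R → ((S ⊕ U) → S) = T → T = T
(¬P ∨ Q) ⊕ (¬R → ((S ⊕ U) → S)) = T ⊕ T = F

False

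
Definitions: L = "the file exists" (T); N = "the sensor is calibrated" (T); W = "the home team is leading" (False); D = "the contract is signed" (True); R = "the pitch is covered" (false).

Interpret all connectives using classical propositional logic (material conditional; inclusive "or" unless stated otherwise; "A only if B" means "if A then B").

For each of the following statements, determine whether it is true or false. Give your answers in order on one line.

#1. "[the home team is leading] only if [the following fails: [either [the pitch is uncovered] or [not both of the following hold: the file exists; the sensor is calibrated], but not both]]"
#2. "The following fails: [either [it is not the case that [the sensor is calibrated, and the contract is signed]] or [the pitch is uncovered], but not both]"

#1 T; #2 F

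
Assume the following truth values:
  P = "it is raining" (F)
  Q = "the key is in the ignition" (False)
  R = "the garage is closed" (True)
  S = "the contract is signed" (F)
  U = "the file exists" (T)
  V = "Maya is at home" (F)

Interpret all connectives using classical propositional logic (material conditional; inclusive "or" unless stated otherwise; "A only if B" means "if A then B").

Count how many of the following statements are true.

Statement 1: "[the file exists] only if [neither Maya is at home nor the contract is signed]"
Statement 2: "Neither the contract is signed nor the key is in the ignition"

2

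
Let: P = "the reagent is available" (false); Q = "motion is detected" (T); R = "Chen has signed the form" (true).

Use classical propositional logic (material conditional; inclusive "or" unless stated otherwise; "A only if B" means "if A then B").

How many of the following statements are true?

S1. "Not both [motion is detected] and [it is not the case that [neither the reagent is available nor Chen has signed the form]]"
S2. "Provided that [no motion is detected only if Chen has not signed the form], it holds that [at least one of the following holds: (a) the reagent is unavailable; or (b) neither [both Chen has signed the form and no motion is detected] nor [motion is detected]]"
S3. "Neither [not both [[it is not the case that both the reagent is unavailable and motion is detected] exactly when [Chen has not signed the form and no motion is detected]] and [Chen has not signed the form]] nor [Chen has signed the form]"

S1: This is Q nand ~(P nor R).

P nor R = F nor T = F
~(P nor R) = ~F = T
Q nand ~(P nor R) = T nand T = F
So S1 is false.

S2: Formalization: (~Q -> ~R) -> (~P | ((R & ~Q) nor Q))

~Q = ~T = F
~R = ~T = F
~Q -> ~R = F -> F = T
~P = ~F = T
~Q = ~T = F
R & ~Q = T & F = F
(R & ~Q) nor Q = F nor T = F
~P | ((R & ~Q) nor Q) = T | F = T
(~Q -> ~R) -> (~P | ((R & ~Q) nor Q)) = T -> T = T
Thus S2 is true.

S3: In symbols: (((~P nand Q) <-> (~R & ~Q)) nand ~R) nor R

~P = ~F = T
~P nand Q = T nand T = F
~R = ~T = F
~Q = ~T = F
~R & ~Q = F & F = F
(~P nand Q) <-> (~R & ~Q) = F <-> F = T
~R = ~T = F
((~P nand Q) <-> (~R & ~Q)) nand ~R = T nand F = T
(((~P nand Q) <-> (~R & ~Q)) nand ~R) nor R = T nor T = F
Thus S3 is false.

True statements: 1.

1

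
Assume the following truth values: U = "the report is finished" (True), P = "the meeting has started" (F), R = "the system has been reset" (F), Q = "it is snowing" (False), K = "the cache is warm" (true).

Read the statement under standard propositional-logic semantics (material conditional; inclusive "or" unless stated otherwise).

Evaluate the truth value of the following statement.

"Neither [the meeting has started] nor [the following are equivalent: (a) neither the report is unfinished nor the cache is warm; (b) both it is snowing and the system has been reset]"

The statement is false.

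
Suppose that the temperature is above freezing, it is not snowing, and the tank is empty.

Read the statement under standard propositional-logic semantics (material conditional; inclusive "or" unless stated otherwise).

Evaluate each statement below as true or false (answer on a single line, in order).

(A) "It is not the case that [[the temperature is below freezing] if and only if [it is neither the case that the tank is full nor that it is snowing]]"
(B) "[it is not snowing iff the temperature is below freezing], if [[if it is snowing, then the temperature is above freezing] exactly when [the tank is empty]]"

(A) True, (B) False

Let P = "the temperature is below freezing" (F), R = "the tank is full" (F), Q = "it is snowing" (F).

(A): Formalization: ¬(P ↔ (R ↓ Q))

R ↓ Q = F ↓ F = T
P ↔ (R ↓ Q) = F ↔ T = F
¬(P ↔ (R ↓ Q)) = ¬F = T
Hence (A) is true.

(B): This is ((Q → ¬P) ↔ ¬R) → (¬Q ↔ P).

¬P = ¬F = T
Q → ¬P = F → T = T
¬R = ¬F = T
(Q → ¬P) ↔ ¬R = T ↔ T = T
¬Q = ¬F = T
¬Q ↔ P = T ↔ F = F
((Q → ¬P) ↔ ¬R) → (¬Q ↔ P) = T → F = F
So (B) is false.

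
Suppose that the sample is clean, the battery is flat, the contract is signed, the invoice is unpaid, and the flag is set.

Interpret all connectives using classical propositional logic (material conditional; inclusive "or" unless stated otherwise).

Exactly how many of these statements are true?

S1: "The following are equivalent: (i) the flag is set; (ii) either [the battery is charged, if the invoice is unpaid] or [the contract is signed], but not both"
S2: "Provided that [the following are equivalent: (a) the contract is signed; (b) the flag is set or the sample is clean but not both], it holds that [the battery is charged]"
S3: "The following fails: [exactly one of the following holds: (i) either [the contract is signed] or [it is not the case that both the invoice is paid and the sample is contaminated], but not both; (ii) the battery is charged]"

Let U = "the flag is set" (True), S = "the invoice is paid" (False), Q = "the battery is charged" (False), R = "the contract is signed" (True), P = "the sample is contaminated" (False).

S1: In symbols: U iff ((not S -> Q) xor R)

not S = not False = True
not S -> Q = True -> False = False
(not S -> Q) xor R = False xor True = True
U iff ((not S -> Q) xor R) = True iff True = True
So S1 is true.

S2: This is (R iff (U xor not P)) -> Q.

not P = not False = True
U xor not P = True xor True = False
R iff (U xor not P) = True iff False = False
(R iff (U xor not P)) -> Q = False -> False = True
So S2 is true.

S3: Parsed as not ((R xor (S nand P)) xor Q)

S nand P = False nand False = True
R xor (S nand P) = True xor True = False
(R xor (S nand P)) xor Q = False xor False = False
not ((R xor (S nand P)) xor Q) = not False = True
Thus S3 is true.

True statements: 3 (S1, S2, S3).

3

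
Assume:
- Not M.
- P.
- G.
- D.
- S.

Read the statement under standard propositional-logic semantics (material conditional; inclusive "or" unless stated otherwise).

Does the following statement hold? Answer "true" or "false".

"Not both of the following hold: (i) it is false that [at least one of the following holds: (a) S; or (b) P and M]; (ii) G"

Formalization: ¬(S ∨ (P ∧ M)) ↑ G

P ∧ M = T ∧ F = F
S ∨ (P ∧ M) = T ∨ F = T
¬(S ∨ (P ∧ M)) = ¬T = F
¬(S ∨ (P ∧ M)) ↑ G = F ↑ T = T

true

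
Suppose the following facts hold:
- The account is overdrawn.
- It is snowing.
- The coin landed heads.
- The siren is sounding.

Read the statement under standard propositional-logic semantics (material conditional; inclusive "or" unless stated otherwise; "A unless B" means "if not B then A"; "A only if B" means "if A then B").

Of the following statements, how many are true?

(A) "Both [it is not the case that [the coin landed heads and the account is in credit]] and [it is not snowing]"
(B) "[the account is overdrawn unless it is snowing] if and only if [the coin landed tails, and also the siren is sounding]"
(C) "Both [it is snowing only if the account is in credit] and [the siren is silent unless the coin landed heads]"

0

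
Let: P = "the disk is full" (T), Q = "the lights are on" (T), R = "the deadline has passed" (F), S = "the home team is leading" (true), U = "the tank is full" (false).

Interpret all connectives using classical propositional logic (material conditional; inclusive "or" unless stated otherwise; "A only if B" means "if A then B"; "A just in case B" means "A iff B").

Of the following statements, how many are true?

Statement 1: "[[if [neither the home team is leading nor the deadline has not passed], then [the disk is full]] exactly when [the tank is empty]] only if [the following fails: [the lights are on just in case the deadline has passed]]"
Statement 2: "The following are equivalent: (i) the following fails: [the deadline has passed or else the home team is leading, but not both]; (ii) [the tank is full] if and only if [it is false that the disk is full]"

1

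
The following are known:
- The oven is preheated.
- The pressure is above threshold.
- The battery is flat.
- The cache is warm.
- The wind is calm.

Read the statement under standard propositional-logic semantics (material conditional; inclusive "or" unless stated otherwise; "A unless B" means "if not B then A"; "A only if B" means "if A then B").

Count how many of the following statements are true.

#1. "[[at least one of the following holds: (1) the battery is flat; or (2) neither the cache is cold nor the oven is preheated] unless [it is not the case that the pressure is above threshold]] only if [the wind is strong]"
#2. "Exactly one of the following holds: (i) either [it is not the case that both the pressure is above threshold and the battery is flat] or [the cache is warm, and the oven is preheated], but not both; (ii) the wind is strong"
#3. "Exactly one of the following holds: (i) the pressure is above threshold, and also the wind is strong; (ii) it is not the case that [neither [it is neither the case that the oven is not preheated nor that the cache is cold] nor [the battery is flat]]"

2

Let R = "the battery is charged" (F), S = "the cache is warm" (T), P = "the oven is preheated" (T), Q = "the pressure is above threshold" (T), U = "the wind is strong" (F).

#1: In symbols: ((~R | (~S nor P)) | ~Q) -> U

~R = ~F = T
~S = ~T = F
~S nor P = F nor T = F
~R | (~S nor P) = T | F = T
~Q = ~T = F
(~R | (~S nor P)) | ~Q = T | F = T
((~R | (~S nor P)) | ~Q) -> U = T -> F = F
So #1 is false.

#2: In symbols: ((Q nand ~R) xor (S & P)) xor U

~R = ~F = T
Q nand ~R = T nand T = F
S & P = T & T = T
(Q nand ~R) xor (S & P) = F xor T = T
((Q nand ~R) xor (S & P)) xor U = T xor F = T
So #2 is true.

#3: Parsed as (Q & U) xor ~((~P nor ~S) nor ~R)

Q & U = T & F = F
~P = ~T = F
~S = ~T = F
~P nor ~S = F nor F = T
~R = ~F = T
(~P nor ~S) nor ~R = T nor T = F
~((~P nor ~S) nor ~R) = ~F = T
(Q & U) xor ~((~P nor ~S) nor ~R) = F xor T = T
Hence #3 is true.

2 of the 3 statements are true.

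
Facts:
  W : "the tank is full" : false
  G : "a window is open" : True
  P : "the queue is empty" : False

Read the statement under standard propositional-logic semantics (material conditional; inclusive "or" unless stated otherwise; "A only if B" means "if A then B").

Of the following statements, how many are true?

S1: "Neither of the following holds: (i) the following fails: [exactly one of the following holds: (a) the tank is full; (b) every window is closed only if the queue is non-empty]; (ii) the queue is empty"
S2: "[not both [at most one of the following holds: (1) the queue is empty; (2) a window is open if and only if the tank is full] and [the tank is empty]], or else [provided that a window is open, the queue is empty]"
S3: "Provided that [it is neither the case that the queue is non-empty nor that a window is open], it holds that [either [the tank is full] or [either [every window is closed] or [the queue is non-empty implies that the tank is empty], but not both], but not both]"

S1: Formalization: ~(W xor (~G -> ~P)) nor P

~G = ~T = F
~P = ~F = T
~G -> ~P = F -> T = T
W xor (~G -> ~P) = F xor T = T
~(W xor (~G -> ~P)) = ~T = F
~(W xor (~G -> ~P)) nor P = F nor F = T
Hence S1 is true.

S2: In symbols: ((P nand (G <-> W)) nand ~W) | (G -> P)

G <-> W = T <-> F = F
P nand (G <-> W) = F nand F = T
~W = ~F = T
(P nand (G <-> W)) nand ~W = T nand T = F
G -> P = T -> F = F
((P nand (G <-> W)) nand ~W) | (G -> P) = F | F = F
Hence S2 is false.

S3: In symbols: (~P nor G) -> (W xor (~G xor (~P -> ~W)))

~P = ~F = T
~P nor G = T nor T = F
~G = ~T = F
~P = ~F = T
~W = ~F = T
~P -> ~W = T -> T = T
~G xor (~P -> ~W) = F xor T = T
W xor (~G xor (~P -> ~W)) = F xor T = T
(~P nor G) -> (W xor (~G xor (~P -> ~W))) = F -> T = T
Hence S3 is true.

2 of the 3 statements are true (S1, S3).

2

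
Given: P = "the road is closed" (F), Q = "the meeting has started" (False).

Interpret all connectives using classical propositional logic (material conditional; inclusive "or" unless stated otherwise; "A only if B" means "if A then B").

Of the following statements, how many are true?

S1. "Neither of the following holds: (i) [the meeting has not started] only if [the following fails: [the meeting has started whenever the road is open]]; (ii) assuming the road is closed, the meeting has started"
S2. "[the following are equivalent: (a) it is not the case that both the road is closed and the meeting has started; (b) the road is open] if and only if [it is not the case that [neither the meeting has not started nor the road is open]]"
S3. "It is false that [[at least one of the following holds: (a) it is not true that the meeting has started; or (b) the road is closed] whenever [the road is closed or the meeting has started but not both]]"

1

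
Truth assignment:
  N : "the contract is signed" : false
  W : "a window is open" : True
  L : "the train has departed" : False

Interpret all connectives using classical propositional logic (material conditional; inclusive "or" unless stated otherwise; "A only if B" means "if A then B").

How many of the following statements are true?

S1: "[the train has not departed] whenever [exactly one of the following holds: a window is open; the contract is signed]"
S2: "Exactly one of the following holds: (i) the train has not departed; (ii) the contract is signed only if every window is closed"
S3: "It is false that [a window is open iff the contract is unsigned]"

S1: This is (W xor N) -> not L.

W xor N = True xor False = True
not L = not False = True
(W xor N) -> not L = True -> True = True
So S1 is true.

S2: Formalization: not L xor (N -> not W)

not L = not False = True
not W = not True = False
N -> not W = False -> False = True
not L xor (N -> not W) = True xor True = False
Thus S2 is false.

S3: In symbols: not (W iff not N)

not N = not False = True
W iff not N = True iff True = True
not (W iff not N) = not True = False
Hence S3 is false.

True statements: 1 (S1).

1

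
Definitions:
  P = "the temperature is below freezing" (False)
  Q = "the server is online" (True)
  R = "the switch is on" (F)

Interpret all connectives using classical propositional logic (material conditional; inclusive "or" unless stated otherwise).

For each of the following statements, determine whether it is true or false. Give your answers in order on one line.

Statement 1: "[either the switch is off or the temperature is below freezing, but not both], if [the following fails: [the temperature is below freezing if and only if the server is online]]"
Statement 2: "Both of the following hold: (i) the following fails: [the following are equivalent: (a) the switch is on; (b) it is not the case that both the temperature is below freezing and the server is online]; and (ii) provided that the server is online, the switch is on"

Statement 1: Formalization: ¬(P ↔ Q) → (¬R ⊕ P)

P ↔ Q = F ↔ T = F
¬(P ↔ Q) = ¬F = T
¬R = ¬F = T
¬R ⊕ P = T ⊕ F = T
¬(P ↔ Q) → (¬R ⊕ P) = T → T = T
Thus Statement 1 is true.

Statement 2: Parsed as ¬(R ↔ (P ↑ Q)) ∧ (Q → R)

P ↑ Q = F ↑ T = T
R ↔ (P ↑ Q) = F ↔ T = F
¬(R ↔ (P ↑ Q)) = ¬F = T
Q → R = T → F = F
¬(R ↔ (P ↑ Q)) ∧ (Q → R) = T ∧ F = F
Hence Statement 2 is false.

Statement 1 T, Statement 2 F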